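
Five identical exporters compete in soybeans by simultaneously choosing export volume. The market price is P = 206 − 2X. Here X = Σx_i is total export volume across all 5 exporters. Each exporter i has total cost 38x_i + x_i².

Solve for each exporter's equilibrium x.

A representative exporter's profit is π_i = x_i(206 − 2X) − 38x_i − x_i², with X = x_i + Σ_{j≠i} x_j.
First-order condition: 168 − 6x_i − 2Σ_{j≠i} x_j = 0.
In a symmetric equilibrium every exporter chooses the same x, so Σ_{j≠i} x_j = 4x. The condition becomes 168 − 14x = 0, giving x = 168/14 = 12.

12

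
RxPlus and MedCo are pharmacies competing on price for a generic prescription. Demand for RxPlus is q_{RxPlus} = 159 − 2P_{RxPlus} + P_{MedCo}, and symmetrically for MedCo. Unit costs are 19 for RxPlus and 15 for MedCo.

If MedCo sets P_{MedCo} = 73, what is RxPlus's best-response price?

67.5

RxPlus's profit: π = (P_{RxPlus} − 19)(159 − 2P_{RxPlus} + P_{MedCo}).
∂π/∂P_{RxPlus} = 197 − 4P_{RxPlus} + P_{MedCo} = 0 ⇒ P_{RxPlus} = 49.25 + 0.25P_{MedCo}.
At P_{MedCo} = 73: P_{RxPlus} = 49.25 + 0.25·73 = 67.5.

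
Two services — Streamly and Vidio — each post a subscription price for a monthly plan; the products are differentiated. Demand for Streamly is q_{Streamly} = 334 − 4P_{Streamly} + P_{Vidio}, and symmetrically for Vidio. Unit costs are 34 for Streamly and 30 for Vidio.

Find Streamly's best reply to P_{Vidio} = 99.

71.125

Streamly's profit: π = (P_{Streamly} − 34)(334 − 4P_{Streamly} + P_{Vidio}).
∂π/∂P_{Streamly} = 470 − 8P_{Streamly} + P_{Vidio} = 0 ⇒ P_{Streamly} = 58.75 + 0.125P_{Vidio}.
At P_{Vidio} = 99: P_{Streamly} = 58.75 + 0.125·99 = 71.125.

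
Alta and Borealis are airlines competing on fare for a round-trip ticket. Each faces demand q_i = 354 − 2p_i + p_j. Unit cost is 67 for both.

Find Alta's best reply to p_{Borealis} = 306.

198.5

Alta's profit: π = (p_{Alta} − 67)(354 − 2p_{Alta} + p_{Borealis}).
∂π/∂p_{Alta} = 488 − 4p_{Alta} + p_{Borealis} = 0 ⇒ p_{Alta} = 122 + 0.25p_{Borealis}.
At p_{Borealis} = 306: p_{Alta} = 122 + 0.25·306 = 198.5.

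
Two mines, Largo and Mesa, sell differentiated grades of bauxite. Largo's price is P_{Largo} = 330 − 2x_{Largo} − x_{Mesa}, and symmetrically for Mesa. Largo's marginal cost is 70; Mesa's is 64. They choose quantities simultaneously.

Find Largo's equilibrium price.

Mine Largo's profit: π = x_{Largo}(330 − 2x_{Largo} − x_{Mesa}) − 70x_{Largo}.
∂π/∂x_{Largo} = 260 − 4x_{Largo} − x_{Mesa} = 0 ⇒ x_{Largo} = 65 − 0.25x_{Mesa}.
Similarly x_{Mesa} = 66.5 − 0.25x_{Largo}.
Solving the two reaction functions simultaneously: (1 − (−0.25)(−0.25))x_{Largo} = 65 − 0.25·66.5, so 0.9375x_{Largo} = 48.375 and x_{Largo} = 51.6.
Then x_{Mesa} = 66.5 − 0.25·51.6 = 53.6.
P_{Largo} = 330 − 2·51.6 − 53.6 = 173.2.

173.2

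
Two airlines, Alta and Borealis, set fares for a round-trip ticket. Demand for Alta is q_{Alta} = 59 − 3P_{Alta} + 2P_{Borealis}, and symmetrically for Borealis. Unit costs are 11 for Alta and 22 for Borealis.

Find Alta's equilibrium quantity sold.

Alta's profit: π = (P_{Alta} − 11)(59 − 3P_{Alta} + 2P_{Borealis}).
∂π/∂P_{Alta} = 92 − 6P_{Alta} + 2P_{Borealis} = 0 ⇒ P_{Alta} = 46/3 + (1/3)P_{Borealis}.
Similarly P_{Borealis} = 125/6 + (1/3)P_{Alta}.
Solving the two reaction functions simultaneously: (1 − (1/3)(1/3))P_{Alta} = 46/3 + (1/3)·(125/6), so (8/9)P_{Alta} = 401/18 and P_{Alta} = 25.0625.
Then P_{Borealis} = 125/6 + (1/3)·25.0625 = 29.1875.
q_{Alta} = 59 − 3·25.0625 + 2·29.1875 = 42.1875.

42.1875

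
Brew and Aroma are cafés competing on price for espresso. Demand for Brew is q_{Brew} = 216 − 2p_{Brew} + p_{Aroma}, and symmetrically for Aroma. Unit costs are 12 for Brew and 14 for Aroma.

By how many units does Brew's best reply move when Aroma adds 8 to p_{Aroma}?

Brew's profit: π = (p_{Brew} − 12)(216 − 2p_{Brew} + p_{Aroma}).
∂π/∂p_{Brew} = 240 − 4p_{Brew} + p_{Aroma} = 0 ⇒ p_{Brew} = 60 + 0.25p_{Aroma}.
The reaction-function slope is 0.25, so an 8-unit rise in p_{Aroma} moves p_{Brew} by 0.25 × 8 = 2. Brew's best response rises — the actions are strategic complements.

2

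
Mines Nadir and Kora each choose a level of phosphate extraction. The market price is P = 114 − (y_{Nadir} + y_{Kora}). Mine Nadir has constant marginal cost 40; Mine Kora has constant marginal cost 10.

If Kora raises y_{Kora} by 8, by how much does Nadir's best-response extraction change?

-4

Mine Nadir's profit: π = y_{Nadir}(114 − (y_{Nadir} + y_{Kora})) − 40y_{Nadir}.
∂π/∂y_{Nadir} = 74 − 2y_{Nadir} − y_{Kora} = 0, so y_{Nadir} = 37 − 0.5y_{Kora}.
The reaction-function slope is −0.5, so an 8-unit rise in y_{Kora} moves y_{Nadir} by −0.5 × 8 = −4. Nadir's best response falls — the actions are strategic substitutes.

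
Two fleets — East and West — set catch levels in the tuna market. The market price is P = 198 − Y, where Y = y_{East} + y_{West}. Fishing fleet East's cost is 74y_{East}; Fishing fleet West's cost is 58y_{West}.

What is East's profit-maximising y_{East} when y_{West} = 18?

Fishing fleet East's profit: π = y_{East}(198 − (y_{East} + y_{West})) − 74y_{East}.
∂π/∂y_{East} = 124 − 2y_{East} − y_{West} = 0, so y_{East} = 62 − 0.5y_{West}.
At y_{West} = 18: y_{East} = 62 − 0.5·18 = 53.

53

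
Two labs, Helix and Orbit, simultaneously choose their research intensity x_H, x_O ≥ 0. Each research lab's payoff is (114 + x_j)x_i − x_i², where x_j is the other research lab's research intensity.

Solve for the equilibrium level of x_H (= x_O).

114

Helix's payoff is (114 + x_O)x_H − x_H².
∂π/∂x_H = 114 + x_O − 2x_H = 0, so x_H = 57 + 0.5x_O.
By symmetry x_O = x_H; substituting into the reaction function, 0.5x_H = 57 and x_H = 114.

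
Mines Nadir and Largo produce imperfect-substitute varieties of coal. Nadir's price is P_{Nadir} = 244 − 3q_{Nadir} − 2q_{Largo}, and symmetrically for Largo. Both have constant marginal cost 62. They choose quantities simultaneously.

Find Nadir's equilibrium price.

130.25

Mine Nadir's profit: π = q_{Nadir}(244 − 3q_{Nadir} − 2q_{Largo}) − 62q_{Nadir}.
∂π/∂q_{Nadir} = 182 − 6q_{Nadir} − 2q_{Largo} = 0 ⇒ q_{Nadir} = 91/3 − (1/3)q_{Largo}.
Setting q_{Nadir} = q_{Largo} in the reaction function: q_{Nadir} = 91/3 − (1/3)q_{Nadir}, so q_{Nadir} = (91/3) / (4/3) = 22.75.
P_{Nadir} = 244 − 3·22.75 − 2·22.75 = 130.25.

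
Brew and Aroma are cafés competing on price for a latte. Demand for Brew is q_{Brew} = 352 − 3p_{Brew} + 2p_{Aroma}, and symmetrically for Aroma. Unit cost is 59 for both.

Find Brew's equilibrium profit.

Brew's profit: π = (p_{Brew} − 59)(352 − 3p_{Brew} + 2p_{Aroma}).
∂π/∂p_{Brew} = 529 − 6p_{Brew} + 2p_{Aroma} = 0 ⇒ p_{Brew} = 529/6 + (1/3)p_{Aroma}.
By symmetry p_{Aroma} = p_{Brew}; substituting into the reaction function, (2/3)p_{Brew} = 529/6 and p_{Brew} = 132.25.
q_{Brew} = 352 − 3·132.25 + 2·132.25 = 219.75.
Profit = (132.25 − 59)·219.75 = 16096.6875.

16096.6875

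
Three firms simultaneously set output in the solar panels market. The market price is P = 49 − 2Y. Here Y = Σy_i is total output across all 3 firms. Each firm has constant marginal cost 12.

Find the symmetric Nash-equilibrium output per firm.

A representative firm's profit is π_i = y_i(49 − 2Y) − 12y_i, with Y = y_i + Σ_{j≠i} y_j.
First-order condition: 37 − 4y_i − 2Σ_{j≠i} y_j = 0.
With identical firms, set every y_j = y: then 37 − 4y − 4y = 0, i.e. y = 37/8 = 4.625.

4.625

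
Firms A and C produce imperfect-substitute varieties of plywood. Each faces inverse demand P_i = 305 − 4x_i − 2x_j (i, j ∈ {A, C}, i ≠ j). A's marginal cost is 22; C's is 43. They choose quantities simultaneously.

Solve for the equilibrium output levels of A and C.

Firm A's profit: π = x_A(305 − 4x_A − 2x_C) − 22x_A.
∂π/∂x_A = 283 − 8x_A − 2x_C = 0 ⇒ x_A = 35.375 − 0.25x_C.
Similarly x_C = 32.75 − 0.25x_A.
Solving the two reaction functions simultaneously: (1 − (−0.25)(−0.25))x_A = 35.375 − 0.25·32.75, so 0.9375x_A = 27.1875 and x_A = 29.
Then x_C = 32.75 − 0.25·29 = 25.5.

29, 25.5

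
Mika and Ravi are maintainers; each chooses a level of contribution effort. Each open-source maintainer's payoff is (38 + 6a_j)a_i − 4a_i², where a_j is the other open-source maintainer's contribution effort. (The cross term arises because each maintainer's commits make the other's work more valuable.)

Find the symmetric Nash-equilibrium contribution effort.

Mika's payoff is (38 + 6a_R)a_M − 4a_M².
∂π/∂a_M = 38 + 6a_R − 8a_M = 0, so a_M = 4.75 + 0.75a_R.
Setting a_M = a_R in the reaction function: a_M = 4.75 + 0.75a_M, so a_M = 4.75 / 0.25 = 19.

19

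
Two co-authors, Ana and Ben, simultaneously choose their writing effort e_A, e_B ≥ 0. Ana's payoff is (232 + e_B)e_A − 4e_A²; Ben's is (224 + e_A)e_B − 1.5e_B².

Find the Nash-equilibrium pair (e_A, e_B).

40, 88

Expanding Ana's payoff: 232e_A + e_Be_A − 4e_A².
∂π/∂e_A = 232 + e_B − 8e_A = 0, so e_A = 29 + 0.125e_B.
Likewise for Ben: e_B = 224/3 + (1/3)e_A.
Substituting the second reaction function into the first: e_A = 29 + 0.125(224/3 + (1/3)e_A), which gives (23/24)e_A = 115/3 ⇒ e_A = 40.
Then e_B = 224/3 + (1/3)·40 = 88.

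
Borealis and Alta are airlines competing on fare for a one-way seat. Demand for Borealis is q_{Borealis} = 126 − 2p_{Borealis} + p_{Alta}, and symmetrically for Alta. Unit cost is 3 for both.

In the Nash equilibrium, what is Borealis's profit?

Borealis's profit: π = (p_{Borealis} − 3)(126 − 2p_{Borealis} + p_{Alta}).
∂π/∂p_{Borealis} = 132 − 4p_{Borealis} + p_{Alta} = 0 ⇒ p_{Borealis} = 33 + 0.25p_{Alta}.
By symmetry p_{Alta} = p_{Borealis}; substituting into the reaction function, 0.75p_{Borealis} = 33 and p_{Borealis} = 44.
q_{Borealis} = 126 − 2·44 + 44 = 82.
Profit = (44 − 3)·82 = 3362.

3362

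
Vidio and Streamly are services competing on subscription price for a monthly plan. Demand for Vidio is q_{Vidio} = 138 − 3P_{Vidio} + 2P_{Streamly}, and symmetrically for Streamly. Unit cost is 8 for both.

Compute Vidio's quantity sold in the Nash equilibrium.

Vidio's profit: π = (P_{Vidio} − 8)(138 − 3P_{Vidio} + 2P_{Streamly}).
∂π/∂P_{Vidio} = 162 − 6P_{Vidio} + 2P_{Streamly} = 0 ⇒ P_{Vidio} = 27 + (1/3)P_{Streamly}.
The game is symmetric, so in equilibrium P_{Streamly} = P_{Vidio}: the reaction function gives (2/3)P_{Vidio} = 27, hence P_{Vidio} = 40.5.
q_{Vidio} = 138 − 3·40.5 + 2·40.5 = 97.5.

97.5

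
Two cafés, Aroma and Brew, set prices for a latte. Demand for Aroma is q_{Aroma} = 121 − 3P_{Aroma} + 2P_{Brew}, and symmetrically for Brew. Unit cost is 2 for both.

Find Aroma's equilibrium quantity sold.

89.25

Aroma's profit: π = (P_{Aroma} − 2)(121 − 3P_{Aroma} + 2P_{Brew}).
∂π/∂P_{Aroma} = 127 − 6P_{Aroma} + 2P_{Brew} = 0 ⇒ P_{Aroma} = 127/6 + (1/3)P_{Brew}.
The game is symmetric, so in equilibrium P_{Brew} = P_{Aroma}: the reaction function gives (2/3)P_{Aroma} = 127/6, hence P_{Aroma} = 31.75.
q_{Aroma} = 121 − 3·31.75 + 2·31.75 = 89.25.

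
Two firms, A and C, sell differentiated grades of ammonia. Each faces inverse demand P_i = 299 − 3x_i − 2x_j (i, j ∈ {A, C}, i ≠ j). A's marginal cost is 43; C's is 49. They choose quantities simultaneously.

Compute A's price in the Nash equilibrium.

140.125

Firm A's profit: π = x_A(299 − 3x_A − 2x_C) − 43x_A.
∂π/∂x_A = 256 − 6x_A − 2x_C = 0 ⇒ x_A = 128/3 − (1/3)x_C.
Similarly x_C = 125/3 − (1/3)x_A.
Plugging x_C into A's best response: x_A = 128/3 − (1/3)(125/3 − (1/3)x_A) ⇒ (8/9)x_A = 259/9, so x_A = 32.375.
Then x_C = 125/3 − (1/3)·32.375 = 30.875.
P_A = 299 − 3·32.375 − 2·30.875 = 140.125.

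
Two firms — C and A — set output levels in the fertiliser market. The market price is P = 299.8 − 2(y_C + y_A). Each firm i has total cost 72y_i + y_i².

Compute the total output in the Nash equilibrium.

Firm C's profit: π = y_C(299.8 − 2(y_C + y_A)) − 72y_C − y_C².
∂π/∂y_C = 227.8 − 6y_C − 2y_A = 0, so y_C = 1139/30 − (1/3)y_A.
The game is symmetric, so in equilibrium y_A = y_C: the reaction function gives (4/3)y_C = 1139/30, hence y_C = 28.475.
Total output: 28.475 + 28.475 = 56.95.

56.95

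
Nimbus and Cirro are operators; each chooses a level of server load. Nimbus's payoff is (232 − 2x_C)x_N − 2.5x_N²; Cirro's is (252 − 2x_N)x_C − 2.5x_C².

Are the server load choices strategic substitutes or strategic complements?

strategic substitutes

Expanding Nimbus's payoff: 232x_N − 2x_Cx_N − 2.5x_N².
∂π/∂x_N = 232 − 2x_C − 5x_N = 0, so x_N = 46.4 − 0.4x_C.
The best-response slope dx_N/dx_C = −0.4 < 0: the reaction function is downward-sloping, so the choices are strategic substitutes.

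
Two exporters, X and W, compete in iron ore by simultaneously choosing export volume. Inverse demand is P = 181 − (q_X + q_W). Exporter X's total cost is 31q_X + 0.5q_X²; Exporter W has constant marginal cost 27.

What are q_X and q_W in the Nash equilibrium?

Exporter X's profit: π = q_X(181 − (q_X + q_W)) − 31q_X − 0.5q_X².
∂π/∂q_X = 150 − 3q_X − q_W = 0, so q_X = 50 − (1/3)q_W.
For W: ∂π/∂q_W = 154 − 2q_W − q_X = 0 ⇒ q_W = 77 − 0.5q_X.
Plugging q_W into X's best response: q_X = 50 − (1/3)(77 − 0.5q_X) ⇒ (5/6)q_X = 73/3, so q_X = 29.2.
Then q_W = 77 − 0.5·29.2 = 62.4.

29.2, 62.4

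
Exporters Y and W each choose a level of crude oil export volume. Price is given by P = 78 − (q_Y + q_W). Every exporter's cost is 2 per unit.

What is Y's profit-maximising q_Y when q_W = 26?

Exporter Y's profit: π = q_Y(78 − (q_Y + q_W)) − 2q_Y.
∂π/∂q_Y = 76 − 2q_Y − q_W = 0, so q_Y = 38 − 0.5q_W.
At q_W = 26: q_Y = 38 − 0.5·26 = 25.

25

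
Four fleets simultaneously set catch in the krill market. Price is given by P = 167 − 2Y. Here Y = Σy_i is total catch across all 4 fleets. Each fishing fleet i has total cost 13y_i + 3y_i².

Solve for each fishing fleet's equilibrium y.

9.625

A representative fishing fleet's profit is π_i = y_i(167 − 2Y) − 13y_i − 3y_i², with Y = y_i + Σ_{j≠i} y_j.
First-order condition: 154 − 10y_i − 2Σ_{j≠i} y_j = 0.
In a symmetric equilibrium every fishing fleet chooses the same y, so Σ_{j≠i} y_j = 3y. The condition becomes 154 − 16y = 0, giving y = 154/16 = 9.625.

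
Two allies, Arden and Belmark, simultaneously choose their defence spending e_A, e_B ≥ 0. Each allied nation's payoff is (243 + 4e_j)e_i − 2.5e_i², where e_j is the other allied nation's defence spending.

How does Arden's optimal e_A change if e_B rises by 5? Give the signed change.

4

Arden's payoff is (243 + 4e_B)e_A − 2.5e_A².
∂π/∂e_A = 243 + 4e_B − 5e_A = 0, so e_A = 48.6 + 0.8e_B.
The reaction-function slope is 0.8, so a 5-unit rise in e_B moves e_A by 0.8 × 5 = 4. Arden's best response rises — the actions are strategic complements.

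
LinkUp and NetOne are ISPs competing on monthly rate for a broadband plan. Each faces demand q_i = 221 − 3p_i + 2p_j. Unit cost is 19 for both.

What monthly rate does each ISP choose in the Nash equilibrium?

LinkUp's profit: π = (p_{LinkUp} − 19)(221 − 3p_{LinkUp} + 2p_{NetOne}).
∂π/∂p_{LinkUp} = 278 − 6p_{LinkUp} + 2p_{NetOne} = 0 ⇒ p_{LinkUp} = 139/3 + (1/3)p_{NetOne}.
By symmetry p_{NetOne} = p_{LinkUp}; substituting into the reaction function, (2/3)p_{LinkUp} = 139/3 and p_{LinkUp} = 69.5.

69.5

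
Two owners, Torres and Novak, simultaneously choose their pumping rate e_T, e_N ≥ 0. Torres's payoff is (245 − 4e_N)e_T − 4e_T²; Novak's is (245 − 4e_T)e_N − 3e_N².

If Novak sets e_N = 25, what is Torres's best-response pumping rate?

18.125

Expanding Torres's payoff: 245e_T − 4e_Ne_T − 4e_T².
∂π/∂e_T = 245 − 4e_N − 8e_T = 0, so e_T = 30.625 − 0.5e_N.
At e_N = 25: e_T = 30.625 − 0.5·25 = 18.125.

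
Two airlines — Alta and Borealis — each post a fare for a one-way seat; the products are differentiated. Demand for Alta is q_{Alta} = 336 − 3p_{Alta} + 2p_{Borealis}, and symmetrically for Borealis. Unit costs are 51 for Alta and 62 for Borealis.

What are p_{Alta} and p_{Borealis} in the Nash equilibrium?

124.3125, 128.4375

Alta's profit: π = (p_{Alta} − 51)(336 − 3p_{Alta} + 2p_{Borealis}).
∂π/∂p_{Alta} = 489 − 6p_{Alta} + 2p_{Borealis} = 0 ⇒ p_{Alta} = 81.5 + (1/3)p_{Borealis}.
Similarly p_{Borealis} = 87 + (1/3)p_{Alta}.
Plugging p_{Borealis} into Alta's best response: p_{Alta} = 81.5 + (1/3)(87 + (1/3)p_{Alta}) ⇒ (8/9)p_{Alta} = 110.5, so p_{Alta} = 124.3125.
Then p_{Borealis} = 87 + (1/3)·124.3125 = 128.4375.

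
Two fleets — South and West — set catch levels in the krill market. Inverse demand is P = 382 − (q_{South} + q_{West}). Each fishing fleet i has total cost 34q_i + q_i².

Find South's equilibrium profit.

Fishing fleet South's profit: π = q_{South}(382 − (q_{South} + q_{West})) − 34q_{South} − q_{South}².
∂π/∂q_{South} = 348 − 4q_{South} − q_{West} = 0, so q_{South} = 87 − 0.25q_{West}.
The game is symmetric, so in equilibrium q_{West} = q_{South}: the reaction function gives 1.25q_{South} = 87, hence q_{South} = 69.6.
Price P = 382 − 139.2 = 242.8.
South's profit: (242.8 − 34)·69.6 − (69.6)² = 9688.32.

9688.32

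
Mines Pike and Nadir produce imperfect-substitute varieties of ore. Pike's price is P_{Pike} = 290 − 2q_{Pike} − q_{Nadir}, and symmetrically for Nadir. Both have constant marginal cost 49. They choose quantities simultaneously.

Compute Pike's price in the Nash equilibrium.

145.4

Mine Pike's profit: π = q_{Pike}(290 − 2q_{Pike} − q_{Nadir}) − 49q_{Pike}.
∂π/∂q_{Pike} = 241 − 4q_{Pike} − q_{Nadir} = 0 ⇒ q_{Pike} = 60.25 − 0.25q_{Nadir}.
Setting q_{Pike} = q_{Nadir} in the reaction function: q_{Pike} = 60.25 − 0.25q_{Pike}, so q_{Pike} = 60.25 / 1.25 = 48.2.
P_{Pike} = 290 − 2·48.2 − 48.2 = 145.4.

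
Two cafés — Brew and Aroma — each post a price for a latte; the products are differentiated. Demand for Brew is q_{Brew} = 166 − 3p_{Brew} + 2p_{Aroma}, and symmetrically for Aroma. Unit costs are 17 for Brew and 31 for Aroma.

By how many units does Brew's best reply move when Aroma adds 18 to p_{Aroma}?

6

Brew's profit: π = (p_{Brew} − 17)(166 − 3p_{Brew} + 2p_{Aroma}).
∂π/∂p_{Brew} = 217 − 6p_{Brew} + 2p_{Aroma} = 0 ⇒ p_{Brew} = 217/6 + (1/3)p_{Aroma}.
The reaction-function slope is 1/3, so an 18-unit rise in p_{Aroma} moves p_{Brew} by 1/3 × 18 = 6. Brew's best response rises — the actions are strategic complements.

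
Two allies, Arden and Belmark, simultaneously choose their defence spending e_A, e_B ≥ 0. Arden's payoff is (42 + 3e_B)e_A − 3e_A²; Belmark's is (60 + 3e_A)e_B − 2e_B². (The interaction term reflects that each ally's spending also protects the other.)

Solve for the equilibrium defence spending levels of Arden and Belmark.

23.2, 32.4

Expanding Arden's payoff: 42e_A + 3e_Be_A − 3e_A².
∂π/∂e_A = 42 + 3e_B − 6e_A = 0, so e_A = 7 + 0.5e_B.
Likewise for Belmark: e_B = 15 + 0.75e_A.
Substituting the second reaction function into the first: e_A = 7 + 0.5(15 + 0.75e_A), which gives 0.625e_A = 14.5 ⇒ e_A = 23.2.
Then e_B = 15 + 0.75·23.2 = 32.4.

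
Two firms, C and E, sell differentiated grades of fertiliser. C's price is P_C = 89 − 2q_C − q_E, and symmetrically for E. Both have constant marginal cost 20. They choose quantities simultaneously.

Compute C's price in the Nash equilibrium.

Firm C's profit: π = q_C(89 − 2q_C − q_E) − 20q_C.
∂π/∂q_C = 69 − 4q_C − q_E = 0 ⇒ q_C = 17.25 − 0.25q_E.
By symmetry q_E = q_C; substituting into the reaction function, 1.25q_C = 17.25 and q_C = 13.8.
P_C = 89 − 2·13.8 − 13.8 = 47.6.

47.6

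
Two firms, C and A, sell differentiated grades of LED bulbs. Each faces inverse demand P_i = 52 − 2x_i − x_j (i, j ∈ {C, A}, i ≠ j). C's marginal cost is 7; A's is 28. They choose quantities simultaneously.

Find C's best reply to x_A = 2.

Firm C's profit: π = x_C(52 − 2x_C − x_A) − 7x_C.
∂π/∂x_C = 45 − 4x_C − x_A = 0 ⇒ x_C = 11.25 − 0.25x_A.
At x_A = 2: x_C = 11.25 − 0.25·2 = 10.75.

10.75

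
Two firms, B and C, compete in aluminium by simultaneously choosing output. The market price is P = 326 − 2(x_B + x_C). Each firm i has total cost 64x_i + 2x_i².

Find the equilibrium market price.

Firm B's profit: π = x_B(326 − 2(x_B + x_C)) − 64x_B − 2x_B².
∂π/∂x_B = 262 − 8x_B − 2x_C = 0, so x_B = 32.75 − 0.25x_C.
The game is symmetric, so in equilibrium x_C = x_B: the reaction function gives 1.25x_B = 32.75, hence x_B = 26.2.
Equilibrium price: P = 326 − 2·52.4 = 221.2.

221.2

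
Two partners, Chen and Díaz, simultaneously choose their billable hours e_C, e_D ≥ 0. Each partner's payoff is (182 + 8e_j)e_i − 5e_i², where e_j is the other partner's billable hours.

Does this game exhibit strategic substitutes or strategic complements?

Chen's payoff is (182 + 8e_D)e_C − 5e_C².
∂π/∂e_C = 182 + 8e_D − 10e_C = 0, so e_C = 18.2 + 0.8e_D.
The best-response slope de_C/de_D = 0.8 > 0: the reaction function is upward-sloping, so the choices are strategic complements.

strategic complements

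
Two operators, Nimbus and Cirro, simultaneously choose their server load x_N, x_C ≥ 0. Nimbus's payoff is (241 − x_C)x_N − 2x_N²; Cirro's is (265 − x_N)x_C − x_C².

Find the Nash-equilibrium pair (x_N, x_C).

Expanding Nimbus's payoff: 241x_N − x_Cx_N − 2x_N².
∂π/∂x_N = 241 − x_C − 4x_N = 0, so x_N = 60.25 − 0.25x_C.
Likewise for Cirro: x_C = 132.5 − 0.5x_N.
Substituting the second reaction function into the first: x_N = 60.25 − 0.25(132.5 − 0.5x_N), which gives 0.875x_N = 27.125 ⇒ x_N = 31.
Then x_C = 132.5 − 0.5·31 = 117.

31, 117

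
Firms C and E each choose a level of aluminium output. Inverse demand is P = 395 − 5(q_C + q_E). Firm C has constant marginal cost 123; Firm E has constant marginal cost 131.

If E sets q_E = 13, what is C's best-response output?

20.7

Firm C's profit: π = q_C(395 − 5(q_C + q_E)) − 123q_C.
∂π/∂q_C = 272 − 10q_C − 5q_E = 0, so q_C = 27.2 − 0.5q_E.
At q_E = 13: q_C = 27.2 − 0.5·13 = 20.7.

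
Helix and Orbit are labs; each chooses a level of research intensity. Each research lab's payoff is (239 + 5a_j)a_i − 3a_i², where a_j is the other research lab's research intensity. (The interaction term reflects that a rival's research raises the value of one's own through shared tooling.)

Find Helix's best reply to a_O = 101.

Helix's payoff is (239 + 5a_O)a_H − 3a_H².
∂π/∂a_H = 239 + 5a_O − 6a_H = 0, so a_H = 239/6 + (5/6)a_O.
At a_O = 101: a_H = 239/6 + (5/6)·101 = 124.

124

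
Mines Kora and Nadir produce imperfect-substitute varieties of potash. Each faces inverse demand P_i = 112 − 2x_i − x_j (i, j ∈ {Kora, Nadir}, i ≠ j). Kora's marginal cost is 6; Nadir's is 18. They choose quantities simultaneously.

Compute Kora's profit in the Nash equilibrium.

Mine Kora's profit: π = x_{Kora}(112 − 2x_{Kora} − x_{Nadir}) − 6x_{Kora}.
∂π/∂x_{Kora} = 106 − 4x_{Kora} − x_{Nadir} = 0 ⇒ x_{Kora} = 26.5 − 0.25x_{Nadir}.
Similarly x_{Nadir} = 23.5 − 0.25x_{Kora}.
Substituting the second reaction function into the first: x_{Kora} = 26.5 − 0.25(23.5 − 0.25x_{Kora}), which gives 0.9375x_{Kora} = 20.625 ⇒ x_{Kora} = 22.
Then x_{Nadir} = 23.5 − 0.25·22 = 18.
P_{Kora} = 112 − 2·22 − 18 = 50.
Profit = (50 − 6)·22 = 968.

968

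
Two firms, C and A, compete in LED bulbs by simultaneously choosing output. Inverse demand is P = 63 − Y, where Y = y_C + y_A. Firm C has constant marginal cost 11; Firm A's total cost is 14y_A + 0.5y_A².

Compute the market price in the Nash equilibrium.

Firm C's profit: π = y_C(63 − (y_C + y_A)) − 11y_C.
∂π/∂y_C = 52 − 2y_C − y_A = 0, so y_C = 26 − 0.5y_A.
For A: ∂π/∂y_A = 49 − 3y_A − y_C = 0 ⇒ y_A = 49/3 − (1/3)y_C.
Plugging y_A into C's best response: y_C = 26 − 0.5(49/3 − (1/3)y_C) ⇒ (5/6)y_C = 107/6, so y_C = 21.4.
Then y_A = 49/3 − (1/3)·21.4 = 9.2.
Equilibrium price: P = 63 − 30.6 = 32.4.

32.4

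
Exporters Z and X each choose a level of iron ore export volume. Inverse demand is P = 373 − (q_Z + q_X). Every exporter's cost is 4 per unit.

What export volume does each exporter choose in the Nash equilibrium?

Exporter Z's profit: π = q_Z(373 − (q_Z + q_X)) − 4q_Z.
∂π/∂q_Z = 369 − 2q_Z − q_X = 0, so q_Z = 184.5 − 0.5q_X.
By symmetry q_X = q_Z; substituting into the reaction function, 1.5q_Z = 184.5 and q_Z = 123.

123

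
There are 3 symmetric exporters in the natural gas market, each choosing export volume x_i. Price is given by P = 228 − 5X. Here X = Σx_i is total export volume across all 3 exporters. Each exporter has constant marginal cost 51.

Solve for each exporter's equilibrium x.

8.85

A representative exporter's profit is π_i = x_i(228 − 5X) − 51x_i, with X = x_i + Σ_{j≠i} x_j.
First-order condition: 177 − 10x_i − 5Σ_{j≠i} x_j = 0.
Imposing symmetry (x_j = x for all j) turns Σ_{j≠i} x_j into 2x, so 177 = 20x and x = 8.85.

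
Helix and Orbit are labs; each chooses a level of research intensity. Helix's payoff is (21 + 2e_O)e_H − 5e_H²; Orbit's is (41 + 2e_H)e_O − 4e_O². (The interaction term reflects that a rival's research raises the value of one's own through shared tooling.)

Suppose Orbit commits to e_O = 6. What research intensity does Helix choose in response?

Expanding Helix's payoff: 21e_H + 2e_Oe_H − 5e_H².
∂π/∂e_H = 21 + 2e_O − 10e_H = 0, so e_H = 2.1 + 0.2e_O.
At e_O = 6: e_H = 2.1 + 0.2·6 = 3.3.

3.3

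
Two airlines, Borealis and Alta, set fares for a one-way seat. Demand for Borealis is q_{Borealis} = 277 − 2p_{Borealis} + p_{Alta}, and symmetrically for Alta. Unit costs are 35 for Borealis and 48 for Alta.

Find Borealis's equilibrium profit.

13579.52

Borealis's profit: π = (p_{Borealis} − 35)(277 − 2p_{Borealis} + p_{Alta}).
∂π/∂p_{Borealis} = 347 − 4p_{Borealis} + p_{Alta} = 0 ⇒ p_{Borealis} = 86.75 + 0.25p_{Alta}.
Similarly p_{Alta} = 93.25 + 0.25p_{Borealis}.
Solving the two reaction functions simultaneously: (1 − (0.25)(0.25))p_{Borealis} = 86.75 + 0.25·93.25, so 0.9375p_{Borealis} = 110.0625 and p_{Borealis} = 117.4.
Then p_{Alta} = 93.25 + 0.25·117.4 = 122.6.
q_{Borealis} = 277 − 2·117.4 + 122.6 = 164.8.
Profit = (117.4 − 35)·164.8 = 13579.52.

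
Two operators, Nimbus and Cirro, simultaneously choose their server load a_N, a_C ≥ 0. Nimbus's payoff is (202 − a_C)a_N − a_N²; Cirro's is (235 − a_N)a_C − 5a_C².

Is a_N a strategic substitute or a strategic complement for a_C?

Expanding Nimbus's payoff: 202a_N − a_Ca_N − a_N².
∂π/∂a_N = 202 − a_C − 2a_N = 0, so a_N = 101 − 0.5a_C.
The best-response slope da_N/da_C = −0.5 < 0: the reaction function is downward-sloping, so the choices are strategic substitutes.

strategic substitutes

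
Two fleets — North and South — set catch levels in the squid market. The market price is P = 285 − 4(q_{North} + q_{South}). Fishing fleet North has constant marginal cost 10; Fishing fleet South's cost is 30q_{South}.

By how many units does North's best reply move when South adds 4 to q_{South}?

Fishing fleet North's profit: π = q_{North}(285 − 4(q_{North} + q_{South})) − 10q_{North}.
∂π/∂q_{North} = 275 − 8q_{North} − 4q_{South} = 0, so q_{North} = 34.375 − 0.5q_{South}.
The reaction-function slope is −0.5, so a 4-unit rise in q_{South} moves q_{North} by −0.5 × 4 = −2. North's best response falls — the actions are strategic substitutes.

-2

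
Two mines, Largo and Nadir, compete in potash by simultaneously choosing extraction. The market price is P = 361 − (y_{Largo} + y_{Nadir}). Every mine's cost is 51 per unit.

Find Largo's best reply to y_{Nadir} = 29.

140.5

Mine Largo's profit: π = y_{Largo}(361 − (y_{Largo} + y_{Nadir})) − 51y_{Largo}.
∂π/∂y_{Largo} = 310 − 2y_{Largo} − y_{Nadir} = 0, so y_{Largo} = 155 − 0.5y_{Nadir}.
At y_{Nadir} = 29: y_{Largo} = 155 − 0.5·29 = 140.5.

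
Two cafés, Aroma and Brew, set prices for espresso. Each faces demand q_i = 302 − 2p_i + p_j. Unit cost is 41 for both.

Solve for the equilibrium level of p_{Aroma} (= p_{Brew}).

Aroma's profit: π = (p_{Aroma} − 41)(302 − 2p_{Aroma} + p_{Brew}).
∂π/∂p_{Aroma} = 384 − 4p_{Aroma} + p_{Brew} = 0 ⇒ p_{Aroma} = 96 + 0.25p_{Brew}.
By symmetry p_{Brew} = p_{Aroma}; substituting into the reaction function, 0.75p_{Aroma} = 96 and p_{Aroma} = 128.

128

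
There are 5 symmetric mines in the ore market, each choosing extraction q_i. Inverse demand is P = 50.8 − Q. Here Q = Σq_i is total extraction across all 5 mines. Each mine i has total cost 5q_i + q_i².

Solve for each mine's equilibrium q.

5.725

A representative mine's profit is π_i = q_i(50.8 − Q) − 5q_i − q_i², with Q = q_i + Σ_{j≠i} q_j.
First-order condition: 45.8 − 4q_i − Σ_{j≠i} q_j = 0.
Imposing symmetry (q_j = q for all j) turns Σ_{j≠i} q_j into 4q, so 45.8 = 8q and q = 5.725.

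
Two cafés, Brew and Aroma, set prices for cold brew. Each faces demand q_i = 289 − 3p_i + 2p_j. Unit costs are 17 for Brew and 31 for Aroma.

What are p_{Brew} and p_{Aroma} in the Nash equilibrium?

Brew's profit: π = (p_{Brew} − 17)(289 − 3p_{Brew} + 2p_{Aroma}).
∂π/∂p_{Brew} = 340 − 6p_{Brew} + 2p_{Aroma} = 0 ⇒ p_{Brew} = 170/3 + (1/3)p_{Aroma}.
Similarly p_{Aroma} = 191/3 + (1/3)p_{Brew}.
Substituting the second reaction function into the first: p_{Brew} = 170/3 + (1/3)(191/3 + (1/3)p_{Brew}), which gives (8/9)p_{Brew} = 701/9 ⇒ p_{Brew} = 87.625.
Then p_{Aroma} = 191/3 + (1/3)·87.625 = 92.875.

87.625, 92.875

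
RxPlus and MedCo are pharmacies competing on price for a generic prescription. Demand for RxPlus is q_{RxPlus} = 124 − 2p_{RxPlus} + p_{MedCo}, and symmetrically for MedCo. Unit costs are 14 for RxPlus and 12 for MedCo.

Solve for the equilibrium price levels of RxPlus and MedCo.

RxPlus's profit: π = (p_{RxPlus} − 14)(124 − 2p_{RxPlus} + p_{MedCo}).
∂π/∂p_{RxPlus} = 152 − 4p_{RxPlus} + p_{MedCo} = 0 ⇒ p_{RxPlus} = 38 + 0.25p_{MedCo}.
Similarly p_{MedCo} = 37 + 0.25p_{RxPlus}.
Solving the two reaction functions simultaneously: (1 − (0.25)(0.25))p_{RxPlus} = 38 + 0.25·37, so 0.9375p_{RxPlus} = 47.25 and p_{RxPlus} = 50.4.
Then p_{MedCo} = 37 + 0.25·50.4 = 49.6.

50.4, 49.6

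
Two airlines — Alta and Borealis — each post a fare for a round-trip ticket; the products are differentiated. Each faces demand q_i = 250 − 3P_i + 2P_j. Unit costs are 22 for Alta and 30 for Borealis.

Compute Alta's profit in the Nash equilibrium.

Alta's profit: π = (P_{Alta} − 22)(250 − 3P_{Alta} + 2P_{Borealis}).
∂π/∂P_{Alta} = 316 − 6P_{Alta} + 2P_{Borealis} = 0 ⇒ P_{Alta} = 158/3 + (1/3)P_{Borealis}.
Similarly P_{Borealis} = 170/3 + (1/3)P_{Alta}.
Solving the two reaction functions simultaneously: (1 − (1/3)(1/3))P_{Alta} = 158/3 + (1/3)·(170/3), so (8/9)P_{Alta} = 644/9 and P_{Alta} = 80.5.
Then P_{Borealis} = 170/3 + (1/3)·80.5 = 83.5.
q_{Alta} = 250 − 3·80.5 + 2·83.5 = 175.5.
Profit = (80.5 − 22)·175.5 = 10266.75.

10266.75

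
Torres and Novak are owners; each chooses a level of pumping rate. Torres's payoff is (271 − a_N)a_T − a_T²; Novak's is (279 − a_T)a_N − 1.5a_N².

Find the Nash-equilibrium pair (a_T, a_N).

Expanding Torres's payoff: 271a_T − a_Na_T − a_T².
∂π/∂a_T = 271 − a_N − 2a_T = 0, so a_T = 135.5 − 0.5a_N.
Likewise for Novak: a_N = 93 − (1/3)a_T.
Solving the two reaction functions simultaneously: (1 − (−0.5)(−1/3))a_T = 135.5 − 0.5·93, so (5/6)a_T = 89 and a_T = 106.8.
Then a_N = 93 − (1/3)·106.8 = 57.4.

106.8, 57.4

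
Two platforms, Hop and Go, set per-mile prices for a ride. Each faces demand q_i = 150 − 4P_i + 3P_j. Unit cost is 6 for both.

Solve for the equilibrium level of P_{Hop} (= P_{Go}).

34.8

Hop's profit: π = (P_{Hop} − 6)(150 − 4P_{Hop} + 3P_{Go}).
∂π/∂P_{Hop} = 174 − 8P_{Hop} + 3P_{Go} = 0 ⇒ P_{Hop} = 21.75 + 0.375P_{Go}.
Setting P_{Hop} = P_{Go} in the reaction function: P_{Hop} = 21.75 + 0.375P_{Hop}, so P_{Hop} = 21.75 / 0.625 = 34.8.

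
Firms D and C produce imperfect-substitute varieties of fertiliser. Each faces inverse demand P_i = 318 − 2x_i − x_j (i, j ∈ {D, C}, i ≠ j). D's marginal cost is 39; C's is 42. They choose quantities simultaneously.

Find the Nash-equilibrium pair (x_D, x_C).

Firm D's profit: π = x_D(318 − 2x_D − x_C) − 39x_D.
∂π/∂x_D = 279 − 4x_D − x_C = 0 ⇒ x_D = 69.75 − 0.25x_C.
Similarly x_C = 69 − 0.25x_D.
Plugging x_C into D's best response: x_D = 69.75 − 0.25(69 − 0.25x_D) ⇒ 0.9375x_D = 52.5, so x_D = 56.
Then x_C = 69 − 0.25·56 = 55.

56, 55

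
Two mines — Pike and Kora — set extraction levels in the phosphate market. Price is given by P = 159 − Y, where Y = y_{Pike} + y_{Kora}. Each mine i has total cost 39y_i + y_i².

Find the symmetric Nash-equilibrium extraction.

24

Mine Pike's profit: π = y_{Pike}(159 − (y_{Pike} + y_{Kora})) − 39y_{Pike} − y_{Pike}².
∂π/∂y_{Pike} = 120 − 4y_{Pike} − y_{Kora} = 0, so y_{Pike} = 30 − 0.25y_{Kora}.
By symmetry y_{Kora} = y_{Pike}; substituting into the reaction function, 1.25y_{Pike} = 30 and y_{Pike} = 24.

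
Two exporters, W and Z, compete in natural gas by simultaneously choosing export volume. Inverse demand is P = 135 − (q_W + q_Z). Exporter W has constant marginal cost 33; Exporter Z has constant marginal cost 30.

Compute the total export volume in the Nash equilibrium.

Exporter W's profit: π = q_W(135 − (q_W + q_Z)) − 33q_W.
∂π/∂q_W = 102 − 2q_W − q_Z = 0, so q_W = 51 − 0.5q_Z.
By the same steps for Z: q_Z = 52.5 − 0.5q_W.
Plugging q_Z into W's best response: q_W = 51 − 0.5(52.5 − 0.5q_W) ⇒ 0.75q_W = 24.75, so q_W = 33.
Then q_Z = 52.5 − 0.5·33 = 36.
Total export volume: 33 + 36 = 69.

69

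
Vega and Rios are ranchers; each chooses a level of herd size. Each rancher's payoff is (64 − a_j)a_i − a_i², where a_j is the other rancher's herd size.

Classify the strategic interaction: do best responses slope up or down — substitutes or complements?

strategic substitutes

Vega's payoff is (64 − a_R)a_V − a_V².
∂π/∂a_V = 64 − a_R − 2a_V = 0, so a_V = 32 − 0.5a_R.
The best-response slope da_V/da_R = −0.5 < 0: the reaction function is downward-sloping, so the choices are strategic substitutes.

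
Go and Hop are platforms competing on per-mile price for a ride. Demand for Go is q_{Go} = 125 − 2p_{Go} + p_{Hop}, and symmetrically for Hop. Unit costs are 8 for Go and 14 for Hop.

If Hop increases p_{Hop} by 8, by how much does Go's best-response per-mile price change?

2

Go's profit: π = (p_{Go} − 8)(125 − 2p_{Go} + p_{Hop}).
∂π/∂p_{Go} = 141 − 4p_{Go} + p_{Hop} = 0 ⇒ p_{Go} = 35.25 + 0.25p_{Hop}.
The reaction-function slope is 0.25, so an 8-unit rise in p_{Hop} moves p_{Go} by 0.25 × 8 = 2. Go's best response rises — the actions are strategic complements.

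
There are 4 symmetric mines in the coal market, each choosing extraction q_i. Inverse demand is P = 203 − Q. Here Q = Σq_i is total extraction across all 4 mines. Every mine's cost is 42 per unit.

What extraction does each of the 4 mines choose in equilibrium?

32.2

A representative mine's profit is π_i = q_i(203 − Q) − 42q_i, with Q = q_i + Σ_{j≠i} q_j.
First-order condition: 161 − 2q_i − Σ_{j≠i} q_j = 0.
Imposing symmetry (q_j = q for all j) turns Σ_{j≠i} q_j into 3q, so 161 = 5q and q = 32.2.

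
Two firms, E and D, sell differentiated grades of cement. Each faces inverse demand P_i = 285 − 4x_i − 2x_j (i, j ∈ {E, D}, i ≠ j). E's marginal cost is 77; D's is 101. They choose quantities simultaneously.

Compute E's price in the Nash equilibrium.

Firm E's profit: π = x_E(285 − 4x_E − 2x_D) − 77x_E.
∂π/∂x_E = 208 − 8x_E − 2x_D = 0 ⇒ x_E = 26 − 0.25x_D.
Similarly x_D = 23 − 0.25x_E.
Plugging x_D into E's best response: x_E = 26 − 0.25(23 − 0.25x_E) ⇒ 0.9375x_E = 20.25, so x_E = 21.6.
Then x_D = 23 − 0.25·21.6 = 17.6.
P_E = 285 − 4·21.6 − 2·17.6 = 163.4.

163.4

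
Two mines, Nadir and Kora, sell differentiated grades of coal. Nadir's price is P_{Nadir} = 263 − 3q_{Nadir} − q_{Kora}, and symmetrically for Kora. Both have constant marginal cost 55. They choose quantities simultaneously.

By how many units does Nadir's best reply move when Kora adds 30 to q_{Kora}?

Mine Nadir's profit: π = q_{Nadir}(263 − 3q_{Nadir} − q_{Kora}) − 55q_{Nadir}.
∂π/∂q_{Nadir} = 208 − 6q_{Nadir} − q_{Kora} = 0 ⇒ q_{Nadir} = 104/3 − (1/6)q_{Kora}.
The reaction-function slope is −1/6, so a 30-unit rise in q_{Kora} moves q_{Nadir} by −1/6 × 30 = −5. Nadir's best response falls — the actions are strategic substitutes.

-5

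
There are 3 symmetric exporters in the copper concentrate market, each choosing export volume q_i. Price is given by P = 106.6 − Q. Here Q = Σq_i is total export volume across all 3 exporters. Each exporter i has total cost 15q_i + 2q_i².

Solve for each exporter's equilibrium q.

A representative exporter's profit is π_i = q_i(106.6 − Q) − 15q_i − 2q_i², with Q = q_i + Σ_{j≠i} q_j.
First-order condition: 91.6 − 6q_i − Σ_{j≠i} q_j = 0.
With identical exporters, set every q_j = q: then 91.6 − 6q − 2q = 0, i.e. q = 91.6/8 = 11.45.

11.45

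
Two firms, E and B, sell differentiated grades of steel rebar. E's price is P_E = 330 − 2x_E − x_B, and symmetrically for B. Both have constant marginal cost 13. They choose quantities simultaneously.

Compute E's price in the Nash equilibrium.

139.8

Firm E's profit: π = x_E(330 − 2x_E − x_B) − 13x_E.
∂π/∂x_E = 317 − 4x_E − x_B = 0 ⇒ x_E = 79.25 − 0.25x_B.
Setting x_E = x_B in the reaction function: x_E = 79.25 − 0.25x_E, so x_E = 79.25 / 1.25 = 63.4.
P_E = 330 − 2·63.4 − 63.4 = 139.8.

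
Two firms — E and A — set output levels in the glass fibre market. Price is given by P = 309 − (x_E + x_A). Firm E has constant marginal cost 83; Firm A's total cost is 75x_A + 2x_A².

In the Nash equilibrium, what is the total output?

Firm E's profit: π = x_E(309 − (x_E + x_A)) − 83x_E.
∂π/∂x_E = 226 − 2x_E − x_A = 0, so x_E = 113 − 0.5x_A.
For A: ∂π/∂x_A = 234 − 6x_A − x_E = 0 ⇒ x_A = 39 − (1/6)x_E.
Substituting the second reaction function into the first: x_E = 113 − 0.5(39 − (1/6)x_E), which gives (11/12)x_E = 93.5 ⇒ x_E = 102.
Then x_A = 39 − (1/6)·102 = 22.
Total output: 102 + 22 = 124.

124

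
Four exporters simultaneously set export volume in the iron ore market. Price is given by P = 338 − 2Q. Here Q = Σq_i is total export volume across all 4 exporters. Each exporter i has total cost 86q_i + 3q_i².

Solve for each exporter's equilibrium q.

15.75

A representative exporter's profit is π_i = q_i(338 − 2Q) − 86q_i − 3q_i², with Q = q_i + Σ_{j≠i} q_j.
First-order condition: 252 − 10q_i − 2Σ_{j≠i} q_j = 0.
Imposing symmetry (q_j = q for all j) turns Σ_{j≠i} q_j into 3q, so 252 = 16q and q = 15.75.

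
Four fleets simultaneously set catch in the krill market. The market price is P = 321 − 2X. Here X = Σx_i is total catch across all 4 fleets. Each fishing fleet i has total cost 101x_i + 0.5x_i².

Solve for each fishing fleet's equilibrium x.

20

A representative fishing fleet's profit is π_i = x_i(321 − 2X) − 101x_i − 0.5x_i², with X = x_i + Σ_{j≠i} x_j.
First-order condition: 220 − 5x_i − 2Σ_{j≠i} x_j = 0.
Imposing symmetry (x_j = x for all j) turns Σ_{j≠i} x_j into 3x, so 220 = 11x and x = 20.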